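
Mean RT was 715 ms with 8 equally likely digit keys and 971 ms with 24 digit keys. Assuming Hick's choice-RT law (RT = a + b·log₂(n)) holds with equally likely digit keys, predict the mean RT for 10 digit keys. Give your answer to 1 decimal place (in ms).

767.0 ms

Solve the two-equation system in a and b:
  b = (971 − 715) / (log₂ 24 − log₂ 8) = 256 / (4.5850 − 3) = 161.518 ms/bit
  a = 715 − 161.518 × 3 = 230.446 ms
Then RT(10) = 230.446 + 161.518 × log₂ 10 = 230.446 + 161.518 × 3.3219 ≈ 766.997 ms.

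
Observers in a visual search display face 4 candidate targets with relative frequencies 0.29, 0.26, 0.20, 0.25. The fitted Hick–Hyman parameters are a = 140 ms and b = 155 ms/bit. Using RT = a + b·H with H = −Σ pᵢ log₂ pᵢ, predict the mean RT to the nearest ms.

448 ms

Entropy contributions −pᵢ log₂ pᵢ: 0.5179, 0.5053, 0.4644, 0.5000; sum H = 1.9876 bits.
RT = a + bH = 140 + 155·1.9876 = 448.07 ms.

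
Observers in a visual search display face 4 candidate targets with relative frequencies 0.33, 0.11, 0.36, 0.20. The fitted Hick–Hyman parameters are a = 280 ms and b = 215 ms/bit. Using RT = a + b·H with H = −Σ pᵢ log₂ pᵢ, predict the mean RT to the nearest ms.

H = 0.33·log₂(1/0.33) + 0.11·log₂(1/0.11) + 0.36·log₂(1/0.36) + 0.20·log₂(1/0.20) = 1.8731 bits.
RT = 280 + 215 × 1.8731 = 682.72 ms.

683 ms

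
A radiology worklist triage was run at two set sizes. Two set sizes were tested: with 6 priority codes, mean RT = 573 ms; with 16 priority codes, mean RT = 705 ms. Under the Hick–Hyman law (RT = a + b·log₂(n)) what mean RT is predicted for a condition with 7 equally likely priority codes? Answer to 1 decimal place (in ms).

593.7 ms

With log₂ n on the abscissa the relation is linear; from the two conditions:
  b = (705 − 573) / (log₂ 16 − log₂ 6) = 132 / (4 − 2.5850) = 93.284 ms/bit
  a = 573 − 93.284 × 2.5850 = 331.865 ms
Then RT(7) = 331.865 + 93.284 × log₂ 7 = 331.865 + 93.284 × 2.8074 ≈ 593.746 ms.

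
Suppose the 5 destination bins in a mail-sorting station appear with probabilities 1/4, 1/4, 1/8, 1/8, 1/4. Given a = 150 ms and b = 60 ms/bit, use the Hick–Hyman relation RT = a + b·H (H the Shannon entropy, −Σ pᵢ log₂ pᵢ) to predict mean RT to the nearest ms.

285 ms

H = −Σ pᵢ log₂ pᵢ = 0.25·2 + 0.25·2 + 0.125·3 + 0.125·3 + 0.25·2 = 2.250 bits.
RT = 150 + 60 × 2.250 = 285.00 ms.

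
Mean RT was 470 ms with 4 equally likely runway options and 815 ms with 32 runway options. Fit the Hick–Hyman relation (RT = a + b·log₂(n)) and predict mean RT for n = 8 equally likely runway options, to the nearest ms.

RT is linear in log₂ n, so two points fix the line:
  b = (815 − 470) / (log₂ 32 − log₂ 4) = 345 / (5 − 2) = 115 ms/bit
  a = 470 − 115 × 2 = 240 ms
Then RT(8) = 240 + 115 × log₂ 8 = 240 + 115 × 3 ≈ 585.000 ms.

585 ms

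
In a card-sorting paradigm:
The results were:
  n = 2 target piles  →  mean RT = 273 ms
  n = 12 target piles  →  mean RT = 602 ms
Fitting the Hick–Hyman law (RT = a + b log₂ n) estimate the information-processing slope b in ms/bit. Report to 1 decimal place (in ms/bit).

127.3 ms/bit

The slope on a log₂ axis is (602 − 273) / (3.5850 − 1) = 127.275 ms/bit.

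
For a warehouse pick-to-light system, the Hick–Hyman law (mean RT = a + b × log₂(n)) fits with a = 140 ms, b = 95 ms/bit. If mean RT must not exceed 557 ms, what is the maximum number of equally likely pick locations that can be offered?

95·log₂ n ≤ 557 − 140 = 417, giving log₂ n ≤ 4.3895 and n ≤ 20.959. The largest whole number is 20.

20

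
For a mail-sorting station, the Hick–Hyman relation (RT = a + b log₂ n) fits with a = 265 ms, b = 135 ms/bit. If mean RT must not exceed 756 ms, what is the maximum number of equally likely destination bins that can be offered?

12

Information budget: (756 − 265)/135 = 3.6370 bits, so n ≤ 2^3.6370 = 12.441 → at most 12.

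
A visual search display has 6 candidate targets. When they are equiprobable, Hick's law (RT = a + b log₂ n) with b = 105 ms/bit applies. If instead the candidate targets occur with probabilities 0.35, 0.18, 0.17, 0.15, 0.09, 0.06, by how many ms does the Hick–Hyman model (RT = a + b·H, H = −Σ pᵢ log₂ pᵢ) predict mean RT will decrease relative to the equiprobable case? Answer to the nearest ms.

22 ms

The RT saving is b·ΔH. Equiprobable H₀ = log₂(6) = 2.5850 bits; with the given probabilities H = 2.3767 bits.
b·(H₀ − H) = 105 × (2.5850 − 2.3767) = 21.86 ms.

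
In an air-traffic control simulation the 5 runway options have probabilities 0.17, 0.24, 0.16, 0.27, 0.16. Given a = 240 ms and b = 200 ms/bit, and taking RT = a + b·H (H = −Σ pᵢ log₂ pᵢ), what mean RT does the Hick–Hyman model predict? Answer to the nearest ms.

H = 0.17·log₂(1/0.17) + 0.24·log₂(1/0.24) + 0.16·log₂(1/0.16) + 0.27·log₂(1/0.27) + 0.16·log₂(1/0.16) = 2.2848 bits.
RT = 240 + 200 × 2.2848 = 696.96 ms.

697 ms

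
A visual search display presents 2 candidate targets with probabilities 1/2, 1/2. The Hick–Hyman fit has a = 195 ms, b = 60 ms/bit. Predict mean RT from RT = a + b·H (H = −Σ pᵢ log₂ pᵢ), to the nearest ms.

Each term −pᵢ log₂ pᵢ: 0.5·1 + 0.5·1; summed, H = 1.000 bits.
Mean RT = a + bH = 195 + 60·1.000 = 255.00 ms.

255 ms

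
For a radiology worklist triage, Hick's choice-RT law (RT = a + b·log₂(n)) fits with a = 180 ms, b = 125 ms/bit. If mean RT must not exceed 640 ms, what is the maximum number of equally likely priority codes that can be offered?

Set 180 + 125·log₂ n ≤ 640 → log₂ n ≤ (640 − 180)/125 = 3.6800.
So n ≤ 2^3.6800 = 12.817; the largest integer n is 12.

12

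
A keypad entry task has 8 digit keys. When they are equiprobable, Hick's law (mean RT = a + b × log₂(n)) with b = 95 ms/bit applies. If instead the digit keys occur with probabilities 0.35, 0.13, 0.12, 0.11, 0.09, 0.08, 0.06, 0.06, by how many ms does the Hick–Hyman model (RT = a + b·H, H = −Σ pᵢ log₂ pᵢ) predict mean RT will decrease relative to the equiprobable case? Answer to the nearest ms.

Equiprobable entropy H₀ = log₂ 8 = 3.0000 bits.
Skewed entropy H = −Σ pᵢ log₂ pᵢ = 2.7213 bits.
ΔRT = b·(H₀ − H) = 95 × 0.2787 = 26.47 ms.

26 ms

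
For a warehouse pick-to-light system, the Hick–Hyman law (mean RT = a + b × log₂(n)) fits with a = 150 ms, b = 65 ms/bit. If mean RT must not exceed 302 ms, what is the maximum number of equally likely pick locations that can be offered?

Information budget: (302 − 150)/65 = 2.3385 bits, so n ≤ 2^2.3385 = 5.058 → at most 5.

5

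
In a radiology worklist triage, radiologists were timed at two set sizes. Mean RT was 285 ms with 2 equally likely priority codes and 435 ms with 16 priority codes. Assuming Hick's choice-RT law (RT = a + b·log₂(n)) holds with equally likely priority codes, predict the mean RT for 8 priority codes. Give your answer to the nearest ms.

With log₂ n on the abscissa the relation is linear; from the two conditions:
  b = (435 − 285) / (log₂ 16 − log₂ 2) = 150 / (4 − 1) = 50 ms/bit
  a = 285 − 50 × 1 = 235 ms
Then RT(8) = 235 + 50 × log₂ 8 = 235 + 50 × 3 ≈ 385.000 ms.

385 ms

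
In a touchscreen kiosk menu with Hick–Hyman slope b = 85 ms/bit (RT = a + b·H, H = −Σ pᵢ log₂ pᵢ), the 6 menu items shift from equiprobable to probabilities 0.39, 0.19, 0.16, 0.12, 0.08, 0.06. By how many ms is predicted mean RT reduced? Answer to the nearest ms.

23 ms

The RT saving is b·ΔH. Equiprobable H₀ = log₂(6) = 2.5850 bits; with the given probabilities H = 2.3101 bits.
b·(H₀ − H) = 85 × (2.5850 − 2.3101) = 23.36 ms.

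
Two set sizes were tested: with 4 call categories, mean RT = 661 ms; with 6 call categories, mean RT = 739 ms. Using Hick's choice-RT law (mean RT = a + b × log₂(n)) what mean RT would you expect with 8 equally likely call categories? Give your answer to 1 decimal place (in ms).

794.3 ms

RT is linear in log₂ n, so two points fix the line:
  b = (739 − 661) / (log₂ 6 − log₂ 4) = 78 / (2.5850 − 2) = 133.342 ms/bit
  a = 661 − 133.342 × 2 = 394.316 ms
Then RT(8) = 394.316 + 133.342 × log₂ 8 = 394.316 + 133.342 × 3 ≈ 794.342 ms.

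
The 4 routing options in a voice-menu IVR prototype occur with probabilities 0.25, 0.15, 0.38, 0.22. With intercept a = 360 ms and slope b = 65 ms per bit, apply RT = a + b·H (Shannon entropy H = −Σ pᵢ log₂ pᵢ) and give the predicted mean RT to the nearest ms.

485 ms

Entropy contributions −pᵢ log₂ pᵢ: 0.5000, 0.4105, 0.5305, 0.4806; sum H = 1.9216 bits.
RT = a + bH = 360 + 65·1.9216 = 484.90 ms.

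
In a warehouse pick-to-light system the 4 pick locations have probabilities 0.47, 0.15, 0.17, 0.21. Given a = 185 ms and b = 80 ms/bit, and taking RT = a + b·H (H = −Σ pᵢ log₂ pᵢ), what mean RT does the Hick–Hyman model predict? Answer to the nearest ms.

331 ms

Entropy contributions −pᵢ log₂ pᵢ: 0.5120, 0.4105, 0.4346, 0.4728; sum H = 1.8299 bits.
RT = a + bH = 185 + 80·1.8299 = 331.39 ms.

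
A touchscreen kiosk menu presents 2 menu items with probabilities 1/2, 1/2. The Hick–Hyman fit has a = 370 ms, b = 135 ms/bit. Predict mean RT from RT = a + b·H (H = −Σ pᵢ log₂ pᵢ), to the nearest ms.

Each term −pᵢ log₂ pᵢ: 0.5·1 + 0.5·1; summed, H = 1.000 bits.
Mean RT = a + bH = 370 + 135·1.000 = 505.00 ms.

505 ms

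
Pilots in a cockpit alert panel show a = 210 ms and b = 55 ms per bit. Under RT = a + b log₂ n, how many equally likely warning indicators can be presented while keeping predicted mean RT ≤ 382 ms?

Information budget: (382 − 210)/55 = 3.1273 bits, so n ≤ 2^3.1273 = 8.738 → at most 8.

8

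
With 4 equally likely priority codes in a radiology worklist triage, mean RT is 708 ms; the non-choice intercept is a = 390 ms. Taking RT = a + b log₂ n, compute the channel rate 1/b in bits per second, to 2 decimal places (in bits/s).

b = (708 − 390)/log₂ 4 = 318/2 = 159.000 ms per bit = 0.15900 s/bit; the reciprocal is 6.289 bits/s.

6.29 bits/s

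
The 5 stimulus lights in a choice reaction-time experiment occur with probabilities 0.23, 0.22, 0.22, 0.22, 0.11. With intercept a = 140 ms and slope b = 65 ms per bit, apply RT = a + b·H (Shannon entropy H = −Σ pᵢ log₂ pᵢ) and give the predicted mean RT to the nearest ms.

Entropy contributions −pᵢ log₂ pᵢ: 0.4877, 0.4806, 0.4806, 0.4806, 0.3503; sum H = 2.2797 bits.
RT = a + bH = 140 + 65·2.2797 = 288.18 ms.

288 ms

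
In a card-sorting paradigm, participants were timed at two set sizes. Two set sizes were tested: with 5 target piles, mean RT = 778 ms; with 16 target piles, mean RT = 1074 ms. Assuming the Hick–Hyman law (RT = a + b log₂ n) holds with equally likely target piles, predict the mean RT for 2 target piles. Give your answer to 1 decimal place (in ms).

544.8 ms

With log₂ n on the abscissa the relation is linear; from the two conditions:
  b = (1074 − 778) / (log₂ 16 − log₂ 5) = 296 / (4 − 2.3219) = 176.393 ms/bit
  a = 778 − 176.393 × 2.3219 = 368.428 ms
Then RT(2) = 368.428 + 176.393 × log₂ 2 = 368.428 + 176.393 × 1 ≈ 544.821 ms.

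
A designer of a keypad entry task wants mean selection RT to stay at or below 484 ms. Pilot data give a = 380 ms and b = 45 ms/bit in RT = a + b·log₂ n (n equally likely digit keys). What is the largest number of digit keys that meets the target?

Information budget: (484 − 380)/45 = 2.3111 bits, so n ≤ 2^2.3111 = 4.963 → at most 4.

4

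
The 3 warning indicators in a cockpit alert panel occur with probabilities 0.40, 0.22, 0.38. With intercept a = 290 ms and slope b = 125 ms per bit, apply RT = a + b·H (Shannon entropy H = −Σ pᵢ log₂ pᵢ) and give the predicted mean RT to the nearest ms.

Entropy contributions −pᵢ log₂ pᵢ: 0.5288, 0.4806, 0.5305; sum H = 1.5398 bits.
RT = a + bH = 290 + 125·1.5398 = 482.47 ms.

482 ms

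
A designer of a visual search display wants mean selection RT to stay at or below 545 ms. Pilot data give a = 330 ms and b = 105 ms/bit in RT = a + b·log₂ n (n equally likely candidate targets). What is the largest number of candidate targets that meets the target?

4

105·log₂ n ≤ 545 − 330 = 215, giving log₂ n ≤ 2.0476 and n ≤ 4.134. The largest whole number is 4.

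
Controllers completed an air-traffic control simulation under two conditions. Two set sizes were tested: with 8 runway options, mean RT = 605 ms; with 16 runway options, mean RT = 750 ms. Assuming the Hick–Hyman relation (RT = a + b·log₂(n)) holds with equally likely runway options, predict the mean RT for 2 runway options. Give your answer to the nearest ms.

Fit slope and intercept:
  b = (750 − 605) / (log₂ 16 − log₂ 8) = 145 / (4 − 3) = 145 ms/bit
  a = 605 − 145 × 3 = 170 ms
Then RT(2) = 170 + 145 × log₂ 2 = 170 + 145 × 1 ≈ 315.000 ms.

315 ms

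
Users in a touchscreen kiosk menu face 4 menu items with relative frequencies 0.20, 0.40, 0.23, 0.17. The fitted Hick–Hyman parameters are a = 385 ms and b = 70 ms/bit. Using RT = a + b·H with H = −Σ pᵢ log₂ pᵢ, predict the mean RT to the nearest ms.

H = 0.20·log₂(1/0.20) + 0.40·log₂(1/0.40) + 0.23·log₂(1/0.23) + 0.17·log₂(1/0.17) = 1.9154 bits.
RT = 385 + 70 × 1.9154 = 519.08 ms.

519 ms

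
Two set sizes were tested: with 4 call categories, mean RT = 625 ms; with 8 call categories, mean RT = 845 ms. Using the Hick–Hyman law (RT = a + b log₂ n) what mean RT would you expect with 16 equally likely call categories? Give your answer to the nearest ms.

1065 ms

Solve the two-equation system in a and b:
  b = (845 − 625) / (log₂ 8 − log₂ 4) = 220 / (3 − 2) = 220 ms/bit
  a = 625 − 220 × 2 = 185 ms
Then RT(16) = 185 + 220 × log₂ 16 = 185 + 220 × 4 ≈ 1065.000 ms.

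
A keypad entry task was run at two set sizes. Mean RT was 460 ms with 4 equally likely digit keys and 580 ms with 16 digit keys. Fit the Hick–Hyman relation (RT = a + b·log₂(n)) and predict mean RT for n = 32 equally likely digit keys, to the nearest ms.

640 ms

RT is linear in log₂ n, so two points fix the line:
  b = (580 − 460) / (log₂ 16 − log₂ 4) = 120 / (4 − 2) = 60 ms/bit
  a = 460 − 60 × 2 = 340 ms
Then RT(32) = 340 + 60 × log₂ 32 = 340 + 60 × 5 ≈ 640.000 ms.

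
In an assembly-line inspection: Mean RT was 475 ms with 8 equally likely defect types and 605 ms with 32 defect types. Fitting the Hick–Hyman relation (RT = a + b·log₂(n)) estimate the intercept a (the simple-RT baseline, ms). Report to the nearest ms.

280 ms

Slope: b = (605 − 475) / (log₂ 32 − log₂ 8) = 130/2.0000 = 65 ms/bit.
Intercept: a = 475 − 65·log₂(8) = 280.000 ms.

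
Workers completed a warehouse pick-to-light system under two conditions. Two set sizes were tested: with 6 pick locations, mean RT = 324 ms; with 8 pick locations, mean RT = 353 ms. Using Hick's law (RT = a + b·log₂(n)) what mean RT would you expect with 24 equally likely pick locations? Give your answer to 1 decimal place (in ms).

RT is linear in log₂ n, so two points fix the line:
  b = (353 − 324) / (log₂ 8 − log₂ 6) = 29 / (3 − 2.5850) = 69.873 ms/bit
  a = 324 − 69.873 × 2.5850 = 143.380 ms
Then RT(24) = 143.380 + 69.873 × log₂ 24 = 143.380 + 69.873 × 4.5850 ≈ 463.746 ms.

463.7 ms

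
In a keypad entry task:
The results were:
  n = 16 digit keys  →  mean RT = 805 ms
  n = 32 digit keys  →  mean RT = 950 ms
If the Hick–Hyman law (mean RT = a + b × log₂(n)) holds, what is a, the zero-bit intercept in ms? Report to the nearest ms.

Slope: b = (950 − 805) / (log₂ 32 − log₂ 16) = 145/1.0000 = 145 ms/bit.
Intercept: a = 805 − 145·log₂(16) = 225.000 ms.

225 ms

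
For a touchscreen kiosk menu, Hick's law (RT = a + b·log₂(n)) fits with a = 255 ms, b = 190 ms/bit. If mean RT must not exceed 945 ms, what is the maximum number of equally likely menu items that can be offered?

Set 255 + 190·log₂ n ≤ 945 → log₂ n ≤ (945 − 255)/190 = 3.6316.
So n ≤ 2^3.6316 = 12.394; the largest integer n is 12.

12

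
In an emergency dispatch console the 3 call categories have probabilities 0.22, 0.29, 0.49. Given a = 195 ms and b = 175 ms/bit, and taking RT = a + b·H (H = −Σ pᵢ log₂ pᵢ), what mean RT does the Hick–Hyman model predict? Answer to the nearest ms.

H = 0.22·log₂(1/0.22) + 0.29·log₂(1/0.29) + 0.49·log₂(1/0.49) = 1.5028 bits.
RT = 195 + 175 × 1.5028 = 457.98 ms.

458 ms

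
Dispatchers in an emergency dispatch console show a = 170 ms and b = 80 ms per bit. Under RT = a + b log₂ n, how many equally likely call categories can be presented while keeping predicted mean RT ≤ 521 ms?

Information budget: (521 − 170)/80 = 4.3875 bits, so n ≤ 2^4.3875 = 20.930 → at most 20.

20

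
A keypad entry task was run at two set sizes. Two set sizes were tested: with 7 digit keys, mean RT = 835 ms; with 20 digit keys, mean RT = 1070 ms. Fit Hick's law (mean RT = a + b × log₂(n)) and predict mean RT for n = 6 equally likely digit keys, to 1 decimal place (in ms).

With log₂ n on the abscissa the relation is linear; from the two conditions:
  b = (1070 − 835) / (log₂ 20 − log₂ 7) = 235 / (4.3219 − 2.8074) = 155.159 ms/bit
  a = 835 − 155.159 × 2.8074 = 399.413 ms
Then RT(6) = 399.413 + 155.159 × log₂ 6 = 399.413 + 155.159 × 2.5850 ≈ 800.494 ms.

800.5 ms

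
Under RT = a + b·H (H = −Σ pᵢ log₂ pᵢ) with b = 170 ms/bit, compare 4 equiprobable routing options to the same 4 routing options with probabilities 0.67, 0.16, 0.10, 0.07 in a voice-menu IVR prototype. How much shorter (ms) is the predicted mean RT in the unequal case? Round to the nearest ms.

100 ms

Equiprobable entropy H₀ = log₂ 4 = 2.0000 bits.
Skewed entropy H = −Σ pᵢ log₂ pᵢ = 1.4109 bits.
ΔRT = b·(H₀ − H) = 170 × 0.5891 = 100.15 ms.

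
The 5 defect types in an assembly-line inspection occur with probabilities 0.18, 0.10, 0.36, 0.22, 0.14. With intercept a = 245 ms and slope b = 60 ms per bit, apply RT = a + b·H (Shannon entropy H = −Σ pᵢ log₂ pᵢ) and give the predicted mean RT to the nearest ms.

376 ms

H = 0.18·log₂(1/0.18) + 0.10·log₂(1/0.10) + 0.36·log₂(1/0.36) + 0.22·log₂(1/0.22) + 0.14·log₂(1/0.14) = 2.1858 bits.
RT = 245 + 60 × 2.1858 = 376.15 ms.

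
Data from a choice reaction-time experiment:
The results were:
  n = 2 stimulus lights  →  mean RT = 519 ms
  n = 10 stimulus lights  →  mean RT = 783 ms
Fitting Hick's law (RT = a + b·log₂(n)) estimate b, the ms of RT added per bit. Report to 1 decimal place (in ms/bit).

The slope on a log₂ axis is (783 − 519) / (3.3219 − 1) = 113.699 ms/bit.

113.7 ms/bit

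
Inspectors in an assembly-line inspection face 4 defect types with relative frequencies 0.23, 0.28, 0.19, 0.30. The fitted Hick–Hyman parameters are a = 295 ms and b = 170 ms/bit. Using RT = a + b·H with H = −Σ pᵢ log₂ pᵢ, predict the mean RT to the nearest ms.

631 ms

H = 0.23·log₂(1/0.23) + 0.28·log₂(1/0.28) + 0.19·log₂(1/0.19) + 0.30·log₂(1/0.30) = 1.9782 bits.
RT = 295 + 170 × 1.9782 = 631.29 ms.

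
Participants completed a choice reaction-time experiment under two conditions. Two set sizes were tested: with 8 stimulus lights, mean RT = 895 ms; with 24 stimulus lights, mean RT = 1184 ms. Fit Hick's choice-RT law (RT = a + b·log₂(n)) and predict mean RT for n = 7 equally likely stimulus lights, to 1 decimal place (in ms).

With log₂ n on the abscissa the relation is linear; from the two conditions:
  b = (1184 − 895) / (log₂ 24 − log₂ 8) = 289 / (4.5850 − 3) = 182.339 ms/bit
  a = 895 − 182.339 × 3 = 347.984 ms
Then RT(7) = 347.984 + 182.339 × log₂ 7 = 347.984 + 182.339 × 2.8074 ≈ 859.873 ms.

859.9 ms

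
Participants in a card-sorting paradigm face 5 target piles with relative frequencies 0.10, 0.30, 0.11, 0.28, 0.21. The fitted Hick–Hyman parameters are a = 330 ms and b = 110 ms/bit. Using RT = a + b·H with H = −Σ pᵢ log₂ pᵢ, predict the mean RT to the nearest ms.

571 ms

H = 0.10·log₂(1/0.10) + 0.30·log₂(1/0.30) + 0.11·log₂(1/0.11) + 0.28·log₂(1/0.28) + 0.21·log₂(1/0.21) = 2.1906 bits.
RT = 330 + 110 × 2.1906 = 570.97 ms.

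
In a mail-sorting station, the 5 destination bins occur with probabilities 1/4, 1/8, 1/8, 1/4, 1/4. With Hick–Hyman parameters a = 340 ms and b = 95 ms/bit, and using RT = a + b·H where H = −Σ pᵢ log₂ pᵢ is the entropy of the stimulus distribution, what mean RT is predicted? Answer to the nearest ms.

554 ms

H = −Σ pᵢ log₂ pᵢ = 0.25·2 + 0.125·3 + 0.125·3 + 0.25·2 + 0.25·2 = 2.250 bits.
RT = 340 + 95 × 2.250 = 553.75 ms.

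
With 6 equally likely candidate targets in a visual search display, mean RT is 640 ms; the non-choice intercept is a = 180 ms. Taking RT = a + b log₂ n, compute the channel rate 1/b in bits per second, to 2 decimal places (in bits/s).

5.62 bits/s

b = (640 − 180)/log₂ 6 = 460/2.5850 = 177.952 ms per bit = 0.17795 s/bit; the reciprocal is 5.619 bits/s.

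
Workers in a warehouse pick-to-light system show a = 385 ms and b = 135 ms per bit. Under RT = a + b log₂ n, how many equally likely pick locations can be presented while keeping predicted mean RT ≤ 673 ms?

4

Information budget: (673 − 385)/135 = 2.1333 bits, so n ≤ 2^2.1333 = 4.387 → at most 4.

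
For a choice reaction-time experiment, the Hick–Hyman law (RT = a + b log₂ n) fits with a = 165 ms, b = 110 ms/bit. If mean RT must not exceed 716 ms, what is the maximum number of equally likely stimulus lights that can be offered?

110·log₂ n ≤ 716 − 165 = 551, giving log₂ n ≤ 5.0091 and n ≤ 32.202. The largest whole number is 32.

32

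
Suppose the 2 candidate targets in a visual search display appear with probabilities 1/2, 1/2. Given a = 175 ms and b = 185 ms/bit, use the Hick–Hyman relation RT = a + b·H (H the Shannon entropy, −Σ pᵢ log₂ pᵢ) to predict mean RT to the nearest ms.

H = −Σ pᵢ log₂ pᵢ = 0.5·1 + 0.5·1 = 1.000 bits.
RT = 175 + 185 × 1.000 = 360.00 ms.

360 ms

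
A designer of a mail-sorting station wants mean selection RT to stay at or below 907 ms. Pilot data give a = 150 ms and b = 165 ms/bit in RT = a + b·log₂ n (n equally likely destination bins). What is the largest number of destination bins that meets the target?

Information budget: (907 − 150)/165 = 4.5879 bits, so n ≤ 2^4.5879 = 24.049 → at most 24.

24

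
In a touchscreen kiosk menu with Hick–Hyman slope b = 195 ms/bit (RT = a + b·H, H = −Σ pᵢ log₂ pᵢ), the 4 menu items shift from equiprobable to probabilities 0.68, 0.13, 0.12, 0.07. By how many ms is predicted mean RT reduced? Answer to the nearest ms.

Equiprobable entropy H₀ = log₂ 4 = 2.0000 bits.
Skewed entropy H = −Σ pᵢ log₂ pᵢ = 1.3966 bits.
ΔRT = b·(H₀ − H) = 195 × 0.6034 = 117.66 ms.

118 ms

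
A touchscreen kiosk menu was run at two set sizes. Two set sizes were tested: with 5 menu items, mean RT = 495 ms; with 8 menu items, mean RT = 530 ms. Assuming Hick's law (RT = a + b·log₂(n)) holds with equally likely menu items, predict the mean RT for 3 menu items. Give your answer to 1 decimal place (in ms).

With log₂ n on the abscissa the relation is linear; from the two conditions:
  b = (530 − 495) / (log₂ 8 − log₂ 5) = 35 / (3 − 2.3219) = 51.617 ms/bit
  a = 495 − 51.617 × 2.3219 = 375.149 ms
Then RT(3) = 375.149 + 51.617 × log₂ 3 = 375.149 + 51.617 × 1.5850 ≈ 456.960 ms.

457.0 ms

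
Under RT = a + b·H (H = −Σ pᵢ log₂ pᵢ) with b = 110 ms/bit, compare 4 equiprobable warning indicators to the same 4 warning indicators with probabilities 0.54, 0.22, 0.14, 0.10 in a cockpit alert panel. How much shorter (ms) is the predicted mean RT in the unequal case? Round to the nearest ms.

34 ms

Equiprobable entropy H₀ = log₂ 4 = 2.0000 bits.
Skewed entropy H = −Σ pᵢ log₂ pᵢ = 1.6899 bits.
ΔRT = b·(H₀ − H) = 110 × 0.3101 = 34.11 ms.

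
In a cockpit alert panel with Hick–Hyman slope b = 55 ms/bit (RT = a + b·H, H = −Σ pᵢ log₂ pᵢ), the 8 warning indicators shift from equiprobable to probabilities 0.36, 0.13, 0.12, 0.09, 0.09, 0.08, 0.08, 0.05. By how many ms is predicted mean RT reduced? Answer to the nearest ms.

The RT saving is b·ΔH. Equiprobable H₀ = log₂(8) = 3.0000 bits; with the given probabilities H = 2.7047 bits.
b·(H₀ − H) = 55 × (3.0000 − 2.7047) = 16.24 ms.

16 ms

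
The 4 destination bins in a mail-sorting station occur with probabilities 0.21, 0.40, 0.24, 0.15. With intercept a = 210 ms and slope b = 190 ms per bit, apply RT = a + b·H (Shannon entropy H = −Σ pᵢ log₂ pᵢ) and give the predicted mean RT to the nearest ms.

572 ms

Entropy contributions −pᵢ log₂ pᵢ: 0.4728, 0.5288, 0.4941, 0.4105; sum H = 1.9063 bits.
RT = a + bH = 210 + 190·1.9063 = 572.19 ms.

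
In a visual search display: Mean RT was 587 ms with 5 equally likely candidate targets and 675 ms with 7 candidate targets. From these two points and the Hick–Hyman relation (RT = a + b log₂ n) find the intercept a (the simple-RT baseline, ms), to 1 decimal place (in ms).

166.1 ms

b = (RT₂ − RT₁)/(log₂ n₂ − log₂ n₁) = (675 − 587)/(2.8074 − 2.3219) = 181.284 ms/bit.
Intercept: a = 587 − 181.284·log₂(5) = 166.072 ms.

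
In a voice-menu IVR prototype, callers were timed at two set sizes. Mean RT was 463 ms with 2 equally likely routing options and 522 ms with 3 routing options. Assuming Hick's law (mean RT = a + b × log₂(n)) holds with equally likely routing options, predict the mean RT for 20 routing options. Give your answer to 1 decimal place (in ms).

With log₂ n on the abscissa the relation is linear; from the two conditions:
  b = (522 − 463) / (log₂ 3 − log₂ 2) = 59 / (1.5850 − 1) = 100.861 ms/bit
  a = 463 − 100.861 × 1 = 362.139 ms
Then RT(20) = 362.139 + 100.861 × log₂ 20 = 362.139 + 100.861 × 4.3219 ≈ 798.054 ms.

798.1 ms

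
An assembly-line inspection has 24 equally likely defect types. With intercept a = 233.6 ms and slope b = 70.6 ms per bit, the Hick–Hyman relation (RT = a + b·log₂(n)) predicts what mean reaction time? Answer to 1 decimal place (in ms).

557.3 ms

log₂(24) = 4.5850 bits, so RT = 233.6 + 70.6 × 4.5850 ≈ 557.298 ms.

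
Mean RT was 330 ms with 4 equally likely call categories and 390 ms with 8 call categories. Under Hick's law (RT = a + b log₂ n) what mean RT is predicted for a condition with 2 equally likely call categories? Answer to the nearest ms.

270 ms

Fit slope and intercept:
  b = (390 − 330) / (log₂ 8 − log₂ 4) = 60 / (3 − 2) = 60 ms/bit
  a = 330 − 60 × 2 = 210 ms
Then RT(2) = 210 + 60 × log₂ 2 = 210 + 60 × 1 ≈ 270.000 ms.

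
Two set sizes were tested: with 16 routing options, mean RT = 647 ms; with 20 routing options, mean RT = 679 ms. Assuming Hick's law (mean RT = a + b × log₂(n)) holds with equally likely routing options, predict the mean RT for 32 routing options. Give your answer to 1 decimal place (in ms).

746.4 ms

RT is linear in log₂ n, so two points fix the line:
  b = (679 − 647) / (log₂ 20 − log₂ 16) = 32 / (4.3219 − 4) = 99.401 ms/bit
  a = 647 − 99.401 × 4 = 249.396 ms
Then RT(32) = 249.396 + 99.401 × log₂ 32 = 249.396 + 99.401 × 5 ≈ 746.401 ms.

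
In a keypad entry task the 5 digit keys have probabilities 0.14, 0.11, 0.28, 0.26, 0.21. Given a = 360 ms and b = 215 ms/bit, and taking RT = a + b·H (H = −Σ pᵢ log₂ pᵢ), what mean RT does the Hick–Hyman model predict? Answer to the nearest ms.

H = 0.14·log₂(1/0.14) + 0.11·log₂(1/0.11) + 0.28·log₂(1/0.28) + 0.26·log₂(1/0.26) + 0.21·log₂(1/0.21) = 2.2397 bits.
RT = 360 + 215 × 2.2397 = 841.54 ms.

842 ms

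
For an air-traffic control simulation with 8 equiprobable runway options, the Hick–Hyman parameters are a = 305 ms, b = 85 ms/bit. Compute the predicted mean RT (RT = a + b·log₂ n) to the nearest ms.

log₂(8) = 3 bits, so RT = 305 + 85 × 3 ≈ 560.000 ms.

560 ms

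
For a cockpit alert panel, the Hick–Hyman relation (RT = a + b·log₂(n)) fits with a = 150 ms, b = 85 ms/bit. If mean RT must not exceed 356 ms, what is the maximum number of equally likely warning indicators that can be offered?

Information budget: (356 − 150)/85 = 2.4235 bits, so n ≤ 2^2.4235 = 5.365 → at most 5.

5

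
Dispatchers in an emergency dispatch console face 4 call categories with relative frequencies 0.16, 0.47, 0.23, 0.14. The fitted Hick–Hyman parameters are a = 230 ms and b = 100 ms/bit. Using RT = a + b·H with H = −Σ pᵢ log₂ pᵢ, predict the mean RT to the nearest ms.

412 ms

H = 0.16·log₂(1/0.16) + 0.47·log₂(1/0.47) + 0.23·log₂(1/0.23) + 0.14·log₂(1/0.14) = 1.8198 bits.
RT = 230 + 100 × 1.8198 = 411.98 ms.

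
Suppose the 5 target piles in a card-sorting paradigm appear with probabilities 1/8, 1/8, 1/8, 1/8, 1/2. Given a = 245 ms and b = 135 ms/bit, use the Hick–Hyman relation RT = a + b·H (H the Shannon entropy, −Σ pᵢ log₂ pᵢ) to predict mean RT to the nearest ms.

515 ms

Each term −pᵢ log₂ pᵢ: 0.125·3 + 0.125·3 + 0.125·3 + 0.125·3 + 0.5·1; summed, H = 2.000 bits.
Mean RT = a + bH = 245 + 135·2.000 = 515.00 ms.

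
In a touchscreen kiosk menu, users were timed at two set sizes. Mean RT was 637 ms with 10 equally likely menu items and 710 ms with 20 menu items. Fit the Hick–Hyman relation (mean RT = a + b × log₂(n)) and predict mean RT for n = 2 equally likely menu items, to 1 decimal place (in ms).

467.5 ms

RT is linear in log₂ n, so two points fix the line:
  b = (710 − 637) / (log₂ 20 − log₂ 10) = 73 / (4.3219 − 3.3219) = 73.000 ms/bit
  a = 637 − 73.000 × 3.3219 = 394.499 ms
Then RT(2) = 394.499 + 73.000 × log₂ 2 = 394.499 + 73.000 × 1 ≈ 467.499 ms.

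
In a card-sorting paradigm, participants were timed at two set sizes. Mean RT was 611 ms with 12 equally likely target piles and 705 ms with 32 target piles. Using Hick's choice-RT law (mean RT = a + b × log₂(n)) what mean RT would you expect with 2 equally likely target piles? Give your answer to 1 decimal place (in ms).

439.3 ms

Fit slope and intercept:
  b = (705 − 611) / (log₂ 32 − log₂ 12) = 94 / (5 − 3.5850) = 66.429 ms/bit
  a = 611 − 66.429 × 3.5850 = 372.853 ms
Then RT(2) = 372.853 + 66.429 × log₂ 2 = 372.853 + 66.429 × 1 ≈ 439.283 ms.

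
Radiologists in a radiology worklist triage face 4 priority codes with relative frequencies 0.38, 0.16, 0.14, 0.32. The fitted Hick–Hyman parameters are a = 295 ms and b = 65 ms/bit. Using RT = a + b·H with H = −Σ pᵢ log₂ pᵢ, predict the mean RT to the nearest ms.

417 ms

Entropy contributions −pᵢ log₂ pᵢ: 0.5305, 0.4230, 0.3971, 0.5260; sum H = 1.8766 bits.
RT = a + bH = 295 + 65·1.8766 = 416.98 ms.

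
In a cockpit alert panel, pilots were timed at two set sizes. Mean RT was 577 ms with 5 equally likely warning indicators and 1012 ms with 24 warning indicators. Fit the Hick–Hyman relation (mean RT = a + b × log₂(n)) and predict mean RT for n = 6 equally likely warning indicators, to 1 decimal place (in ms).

627.6 ms

With log₂ n on the abscissa the relation is linear; from the two conditions:
  b = (1012 − 577) / (log₂ 24 − log₂ 5) = 435 / (4.5850 − 2.3219) = 192.220 ms/bit
  a = 577 − 192.220 × 2.3219 = 130.679 ms
Then RT(6) = 130.679 + 192.220 × log₂ 6 = 130.679 + 192.220 × 2.5850 ≈ 627.560 ms.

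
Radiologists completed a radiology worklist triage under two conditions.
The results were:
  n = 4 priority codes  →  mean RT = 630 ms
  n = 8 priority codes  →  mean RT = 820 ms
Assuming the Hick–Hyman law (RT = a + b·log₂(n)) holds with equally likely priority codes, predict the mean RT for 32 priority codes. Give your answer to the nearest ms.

1200 ms

RT is linear in log₂ n, so two points fix the line:
  b = (820 − 630) / (log₂ 8 − log₂ 4) = 190 / (3 − 2) = 190 ms/bit
  a = 630 − 190 × 2 = 250 ms
Then RT(32) = 250 + 190 × log₂ 32 = 250 + 190 × 5 ≈ 1200.000 ms.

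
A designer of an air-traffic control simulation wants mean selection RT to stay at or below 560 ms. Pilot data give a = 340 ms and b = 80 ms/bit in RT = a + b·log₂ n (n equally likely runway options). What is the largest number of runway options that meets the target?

6

Information budget: (560 − 340)/80 = 2.7500 bits, so n ≤ 2^2.7500 = 6.727 → at most 6.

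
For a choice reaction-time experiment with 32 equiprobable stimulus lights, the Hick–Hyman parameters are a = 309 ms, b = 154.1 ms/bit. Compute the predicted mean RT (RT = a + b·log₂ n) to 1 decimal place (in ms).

log₂(32) = 5 bits, so RT = 309 + 154.1 × 5 ≈ 1079.500 ms.

1079.5 ms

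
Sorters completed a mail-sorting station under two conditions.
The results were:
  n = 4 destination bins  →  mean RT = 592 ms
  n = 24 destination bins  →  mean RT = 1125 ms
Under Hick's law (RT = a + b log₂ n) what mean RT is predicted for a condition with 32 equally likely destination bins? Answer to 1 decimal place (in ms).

1210.6 ms

With log₂ n on the abscissa the relation is linear; from the two conditions:
  b = (1125 − 592) / (log₂ 24 − log₂ 4) = 533 / (4.5850 − 2) = 206.193 ms/bit
  a = 592 − 206.193 × 2 = 179.615 ms
Then RT(32) = 179.615 + 206.193 × log₂ 32 = 179.615 + 206.193 × 5 ≈ 1210.578 ms.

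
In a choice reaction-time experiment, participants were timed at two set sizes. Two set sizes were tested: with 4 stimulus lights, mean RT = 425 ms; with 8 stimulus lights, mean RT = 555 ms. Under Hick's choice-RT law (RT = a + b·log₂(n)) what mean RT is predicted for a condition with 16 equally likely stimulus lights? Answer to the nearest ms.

685 ms

Fit slope and intercept:
  b = (555 − 425) / (log₂ 8 − log₂ 4) = 130 / (3 − 2) = 130 ms/bit
  a = 425 − 130 × 2 = 165 ms
Then RT(16) = 165 + 130 × log₂ 16 = 165 + 130 × 4 ≈ 685.000 ms.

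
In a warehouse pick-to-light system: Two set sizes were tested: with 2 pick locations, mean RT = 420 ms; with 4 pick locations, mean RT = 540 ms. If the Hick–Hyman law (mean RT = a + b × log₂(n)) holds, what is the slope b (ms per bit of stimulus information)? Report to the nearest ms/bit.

Slope: b = (540 − 420) / (log₂ 4 − log₂ 2) = 120/1.0000 = 120 ms/bit.

120 ms/bit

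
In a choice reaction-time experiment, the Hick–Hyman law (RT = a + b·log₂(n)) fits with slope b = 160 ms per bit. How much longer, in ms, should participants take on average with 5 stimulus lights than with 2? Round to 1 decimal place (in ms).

211.5 ms

ΔRT = (a + b log₂ n₂) − (a + b log₂ n₁) = b·(log₂ n₂ − log₂ n₁).
log₂(5) − log₂(2) = 2.3219 − 1 = 1.3219.
ΔRT = 160 × 1.3219 = 211.508 ms.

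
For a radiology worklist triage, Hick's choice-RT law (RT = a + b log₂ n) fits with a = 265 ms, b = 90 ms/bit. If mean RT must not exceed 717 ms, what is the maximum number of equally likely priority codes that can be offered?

32

90·log₂ n ≤ 717 − 265 = 452, giving log₂ n ≤ 5.0222 and n ≤ 32.497. The largest whole number is 32.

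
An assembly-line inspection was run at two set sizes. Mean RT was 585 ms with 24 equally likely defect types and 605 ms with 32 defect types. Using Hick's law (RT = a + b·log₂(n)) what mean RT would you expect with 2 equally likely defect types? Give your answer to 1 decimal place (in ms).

With log₂ n on the abscissa the relation is linear; from the two conditions:
  b = (605 − 585) / (log₂ 32 − log₂ 24) = 20 / (5 − 4.5850) = 48.188 ms/bit
  a = 585 − 48.188 × 4.5850 = 364.058 ms
Then RT(2) = 364.058 + 48.188 × log₂ 2 = 364.058 + 48.188 × 1 ≈ 412.246 ms.

412.2 ms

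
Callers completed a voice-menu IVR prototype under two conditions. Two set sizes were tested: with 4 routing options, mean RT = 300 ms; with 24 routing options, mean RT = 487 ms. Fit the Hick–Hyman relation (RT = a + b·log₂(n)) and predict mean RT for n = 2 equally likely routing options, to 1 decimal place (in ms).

227.7 ms

Solve the two-equation system in a and b:
  b = (487 − 300) / (log₂ 24 − log₂ 4) = 187 / (4.5850 − 2) = 72.341 ms/bit
  a = 300 − 72.341 × 2 = 155.317 ms
Then RT(2) = 155.317 + 72.341 × log₂ 2 = 155.317 + 72.341 × 1 ≈ 227.659 ms.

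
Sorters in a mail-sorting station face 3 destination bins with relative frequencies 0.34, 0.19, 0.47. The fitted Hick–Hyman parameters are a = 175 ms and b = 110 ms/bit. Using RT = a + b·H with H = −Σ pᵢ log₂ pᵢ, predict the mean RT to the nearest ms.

340 ms

Entropy contributions −pᵢ log₂ pᵢ: 0.5292, 0.4552, 0.5120; sum H = 1.4964 bits.
RT = a + bH = 175 + 110·1.4964 = 339.60 ms.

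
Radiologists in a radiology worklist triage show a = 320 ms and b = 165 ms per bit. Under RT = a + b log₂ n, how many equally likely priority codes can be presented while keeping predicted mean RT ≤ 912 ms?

165·log₂ n ≤ 912 − 320 = 592, giving log₂ n ≤ 3.5879 and n ≤ 12.024. The largest whole number is 12.

12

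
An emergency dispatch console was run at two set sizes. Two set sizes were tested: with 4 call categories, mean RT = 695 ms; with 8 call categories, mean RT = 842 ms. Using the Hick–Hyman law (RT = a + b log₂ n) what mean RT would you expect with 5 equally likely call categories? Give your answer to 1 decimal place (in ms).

742.3 ms

Solve the two-equation system in a and b:
  b = (842 − 695) / (log₂ 8 − log₂ 4) = 147 / (3 − 2) = 147.000 ms/bit
  a = 695 − 147.000 × 2 = 401.000 ms
Then RT(5) = 401.000 + 147.000 × log₂ 5 = 401.000 + 147.000 × 2.3219 ≈ 742.323 ms.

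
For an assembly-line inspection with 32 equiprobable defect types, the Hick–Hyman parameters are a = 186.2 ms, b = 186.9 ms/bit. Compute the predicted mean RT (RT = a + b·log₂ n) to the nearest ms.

1121 ms

log₂(32) = 5 bits, so RT = 186.2 + 186.9 × 5 ≈ 1120.700 ms.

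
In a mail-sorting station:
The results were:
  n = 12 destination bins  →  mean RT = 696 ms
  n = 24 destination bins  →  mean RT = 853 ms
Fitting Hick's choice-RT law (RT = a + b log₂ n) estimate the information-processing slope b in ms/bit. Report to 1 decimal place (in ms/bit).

157.0 ms/bit

b = (RT₂ − RT₁)/(log₂ n₂ − log₂ n₁) = (853 − 696)/(4.5850 − 3.5850) = 157.000 ms/bit.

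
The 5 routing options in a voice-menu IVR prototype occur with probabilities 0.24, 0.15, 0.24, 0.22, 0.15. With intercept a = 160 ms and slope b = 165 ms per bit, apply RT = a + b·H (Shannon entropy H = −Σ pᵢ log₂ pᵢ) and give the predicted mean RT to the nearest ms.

Entropy contributions −pᵢ log₂ pᵢ: 0.4941, 0.4105, 0.4941, 0.4806, 0.4105; sum H = 2.2899 bits.
RT = a + bH = 160 + 165·2.2899 = 537.84 ms.

538 ms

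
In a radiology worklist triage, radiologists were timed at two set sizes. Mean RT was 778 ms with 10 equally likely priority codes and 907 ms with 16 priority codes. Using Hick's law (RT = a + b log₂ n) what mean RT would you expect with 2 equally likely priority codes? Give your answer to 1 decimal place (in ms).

336.3 ms

RT is linear in log₂ n, so two points fix the line:
  b = (907 − 778) / (log₂ 16 − log₂ 10) = 129 / (4 − 3.3219) = 190.245 ms/bit
  a = 778 − 190.245 × 3.3219 = 146.019 ms
Then RT(2) = 146.019 + 190.245 × log₂ 2 = 146.019 + 190.245 × 1 ≈ 336.264 ms.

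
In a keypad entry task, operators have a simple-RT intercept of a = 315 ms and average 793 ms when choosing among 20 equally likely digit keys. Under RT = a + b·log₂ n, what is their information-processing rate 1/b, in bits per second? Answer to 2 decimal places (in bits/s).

9.04 bits/s

b = (793 − 315)/log₂ 20 = 478/4.3219 = 110.599 ms per bit = 0.11060 s/bit; the reciprocal is 9.042 bits/s.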